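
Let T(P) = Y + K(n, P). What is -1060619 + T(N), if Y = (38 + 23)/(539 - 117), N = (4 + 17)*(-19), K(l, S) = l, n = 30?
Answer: -447568497/422 ≈ -1.0606e+6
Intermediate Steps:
N = -399 (N = 21*(-19) = -399)
Y = 61/422 ≈ 0.14455
T(P) = 12721/422 (T(P) = 61/422 + 30 = 12721/422)
-1060619 + T(N) = -1060619 + 12721/422 = -447568497/422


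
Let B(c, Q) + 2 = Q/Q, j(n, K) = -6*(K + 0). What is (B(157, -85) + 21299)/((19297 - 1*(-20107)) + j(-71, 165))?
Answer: 10649/19207 ≈ 0.55443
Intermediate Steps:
j(n, K) = -6*K
B(c, Q) = -1 (B(c, Q) = -2 + Q/Q = -2 + 1 = -1)
(B(157, -85) + 21299)/((19297 - 1*(-20107)) + j(-71, 165)) = (-1 + 21299)/((19297 - 1*(-20107)) - 6*165) = 21298/((19297 + 20107) - 990) = 21298/(39404 - 990) = 21298/38414 = 21298*(1/38414) = 10649/19207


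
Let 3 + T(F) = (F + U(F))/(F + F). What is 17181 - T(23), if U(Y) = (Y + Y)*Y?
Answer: 34321/2 ≈ 17161.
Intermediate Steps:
U(Y) = 2*Y² (U(Y) = (2*Y)*Y = 2*Y²)
T(F) = -3 + (F + 2*F²)/(2*F) (T(F) = -3 + (F + 2*F²)/(F + F) = -3 + (F + 2*F²)/((2*F)) = -3 + (F + 2*F²)*(1/(2*F)) = -3 + (F + 2*F²)/(2*F))
17181 - T(23) = 17181 - (-5/2 + 23) = 17181 - 1*41/2 = 17181 - 41/2 = 34321/2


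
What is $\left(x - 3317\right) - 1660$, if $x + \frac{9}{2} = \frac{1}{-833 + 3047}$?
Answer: $- \frac{5514520}{1107} \approx -4981.5$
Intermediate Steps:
$x = - \frac{4981}{1107}$ ($x = - \frac{9}{2} + \frac{1}{-833 + 3047} = - \frac{9}{2} + \frac{1}{2214} = - \frac{4981}{1107} \approx -4.4995$)
$\left(x - 3317\right) - 1660 = \left(- \frac{4981}{1107} - 3317\right) - 1660 = - \frac{3676900}{1107} - 1660 = - \frac{5514520}{1107}$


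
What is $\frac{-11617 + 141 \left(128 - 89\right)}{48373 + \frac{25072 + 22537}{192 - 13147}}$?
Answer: $- \frac{39629345}{313312303} \approx -0.12649$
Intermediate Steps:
$\frac{-11617 + 141 \left(128 - 89\right)}{48373 + \frac{25072 + 22537}{192 - 13147}} = \frac{-11617 + 141 \left(128 - 89\right)}{48373 + \frac{47609}{-12955}} = \frac{-11617 + 141 \cdot 39}{48373 + 47609 \left(- \frac{1}{12955}\right)} = \frac{-11617 + 5499}{48373 - \frac{47609}{12955}} = - \frac{6118}{\frac{626624606}{12955}} = \left(-6118\right) \frac{12955}{626624606} = - \frac{39629345}{313312303}$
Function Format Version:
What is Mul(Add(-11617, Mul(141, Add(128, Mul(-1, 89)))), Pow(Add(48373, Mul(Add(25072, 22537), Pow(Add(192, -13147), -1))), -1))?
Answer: Rational(-39629345, 313312303) ≈ -0.12649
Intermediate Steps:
Mul(Add(-11617, Mul(141, Add(128, Mul(-1, 89)))), Pow(Add(48373, Mul(Add(25072, 22537), Pow(Add(192, -13147), -1))), -1)) = Mul(Add(-11617, Mul(141, Add(128, -89))), Pow(Add(48373, Mul(47609, Pow(-12955, -1))), -1)) = Mul(Add(-11617, Mul(141, 39)), Pow(Add(48373, Mul(47609, Rational(-1, 12955))), -1)) = Mul(Add(-11617, 5499), Pow(Add(48373, Rational(-47609, 12955)), -1)) = Mul(-6118, Pow(Rational(626624606, 12955), -1)) = Mul(-6118, Rational(12955, 626624606)) = Rational(-39629345, 313312303)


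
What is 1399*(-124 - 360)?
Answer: -677116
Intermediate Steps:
1399*(-124 - 360) = 1399*(-484) = -677116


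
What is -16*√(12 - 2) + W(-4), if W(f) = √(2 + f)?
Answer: -16*√10 + I*√2 ≈ -50.596 + 1.4142*I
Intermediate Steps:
-16*√(12 - 2) + W(-4) = -16*√(12 - 2) + √(2 - 4) = -16*√10 + √(-2) = -16*√10 + I*√2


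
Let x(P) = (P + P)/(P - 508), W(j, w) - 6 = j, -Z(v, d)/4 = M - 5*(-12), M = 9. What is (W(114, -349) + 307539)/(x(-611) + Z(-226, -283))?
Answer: -344270421/307622 ≈ -1119.1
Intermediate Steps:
Z(v, d) = -276 (Z(v, d) = -4*(9 - 5*(-12)) = -4*(9 + 60) = -4*69 = -276)
W(j, w) = 6 + j
x(P) = 2*P/(-508 + P) (x(P) = (2*P)/(-508 + P) = 2*P/(-508 + P))
(W(114, -349) + 307539)/(x(-611) + Z(-226, -283)) = ((6 + 114) + 307539)/(2*(-611)/(-508 - 611) - 276) = (120 + 307539)/(2*(-611)/(-1119) - 276) = 307659/(2*(-611)*(-1/1119) - 276) = 307659/(1222/1119 - 276) = 307659/(-307622/1119) = 307659*(-1119/307622) = -344270421/307622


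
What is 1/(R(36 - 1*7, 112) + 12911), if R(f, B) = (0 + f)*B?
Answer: 1/16159 ≈ 6.1885e-5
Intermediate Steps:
R(f, B) = B*f (R(f, B) = f*B = B*f)
1/(R(36 - 1*7, 112) + 12911) = 1/(112*(36 - 1*7) + 12911) = 1/(112*(36 - 7) + 12911) = 1/(112*29 + 12911) = 1/(3248 + 12911) = 1/16159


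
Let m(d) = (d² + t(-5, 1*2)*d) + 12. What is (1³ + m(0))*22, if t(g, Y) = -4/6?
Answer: 286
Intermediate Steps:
t(g, Y) = -⅔ (t(g, Y) = -4*⅙ = -⅔)
m(d) = 12 + d² - 2*d/3 (m(d) = (d² - 2*d/3) + 12 = 12 + d² - 2*d/3)
(1³ + m(0))*22 = (1³ + (12 + 0² - ⅔*0))*22 = (1 + (12 + 0 + 0))*22 = (1 + 12)*22 = 13*22 = 286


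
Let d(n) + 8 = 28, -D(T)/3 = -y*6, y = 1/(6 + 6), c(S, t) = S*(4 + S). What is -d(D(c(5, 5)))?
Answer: -20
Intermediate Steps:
y = 1/12 ≈ 0.083333
D(T) = 3/2 (D(T) = -3*(-1*1/12)*6 = -(-1)*6/4 = -3*(-1/2) = 3/2)
d(n) = 20 (d(n) = -8 + 28 = 20)
-d(D(c(5, 5))) = -1*20 = -20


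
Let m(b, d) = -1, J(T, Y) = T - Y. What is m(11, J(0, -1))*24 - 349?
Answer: -373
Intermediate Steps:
m(11, J(0, -1))*24 - 349 = -1*24 - 349 = -24 - 349 = -373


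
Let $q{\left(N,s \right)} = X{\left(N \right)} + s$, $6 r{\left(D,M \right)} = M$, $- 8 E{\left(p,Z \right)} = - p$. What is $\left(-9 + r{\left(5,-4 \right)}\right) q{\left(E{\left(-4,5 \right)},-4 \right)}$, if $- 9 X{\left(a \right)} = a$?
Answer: $\frac{2059}{54} \approx 38.13$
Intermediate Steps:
$X{\left(a \right)} = - \frac{a}{9}$
$E{\left(p,Z \right)} = \frac{p}{8}$ ($E{\left(p,Z \right)} = - \frac{\left(-1\right) p}{8} = \frac{p}{8}$)
$r{\left(D,M \right)} = \frac{M}{6}$
$q{\left(N,s \right)} = s - \frac{N}{9}$ ($q{\left(N,s \right)} = - \frac{N}{9} + s = s - \frac{N}{9}$)
$\left(-9 + r{\left(5,-4 \right)}\right) q{\left(E{\left(-4,5 \right)},-4 \right)} = \left(-9 + \frac{1}{6} \left(-4\right)\right) \left(-4 - \frac{\frac{1}{8} \left(-4\right)}{9}\right) = \left(-9 - \frac{2}{3}\right) \left(-4 - - \frac{1}{18}\right) = - \frac{29 \left(-4 + \frac{1}{18}\right)}{3} = \left(- \frac{29}{3}\right) \left(- \frac{71}{18}\right) = \frac{2059}{54}$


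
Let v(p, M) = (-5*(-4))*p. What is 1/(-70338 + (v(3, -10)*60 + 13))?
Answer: -1/66725 ≈ -1.4987e-5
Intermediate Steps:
v(p, M) = 20*p
1/(-70338 + (v(3, -10)*60 + 13)) = 1/(-70338 + ((20*3)*60 + 13)) = 1/(-70338 + (60*60 + 13)) = 1/(-70338 + (3600 + 13)) = 1/(-70338 + 3613) = 1/(-66725) = -1/66725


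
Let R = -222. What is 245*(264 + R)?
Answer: 10290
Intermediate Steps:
245*(264 + R) = 245*(264 - 222) = 245*42 = 10290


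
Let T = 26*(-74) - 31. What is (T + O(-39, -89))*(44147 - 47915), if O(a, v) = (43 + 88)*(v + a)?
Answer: 70548264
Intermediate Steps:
O(a, v) = 131*a + 131*v (O(a, v) = 131*(a + v) = 131*a + 131*v)
T = -1955 (T = -1924 - 31 = -1955)
(T + O(-39, -89))*(44147 - 47915) = (-1955 + (131*(-39) + 131*(-89)))*(44147 - 47915) = (-1955 + (-5109 - 11659))*(-3768) = (-1955 - 16768)*(-3768) = -18723*(-3768) = 70548264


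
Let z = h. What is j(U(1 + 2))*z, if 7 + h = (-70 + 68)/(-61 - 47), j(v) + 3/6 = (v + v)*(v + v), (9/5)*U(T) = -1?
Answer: -44863/8748 ≈ -5.1284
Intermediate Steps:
U(T) = -5/9 (U(T) = (5/9)*(-1) = -5/9)
j(v) = -½ + 4*v² (j(v) = -½ + (v + v)*(v + v) = -½ + (2*v)*(2*v) = -½ + 4*v²)
h = -377/54 (h = -7 + (-70 + 68)/(-61 - 47) = -7 - 2/(-108) = -7 - 2*(-1/108) = -7 + 1/54 = -377/54 ≈ -6.9815)
z = -377/54 ≈ -6.9815
j(U(1 + 2))*z = (-½ + 4*(-5/9)²)*(-377/54) = (-½ + 4*(25/81))*(-377/54) = (-½ + 100/81)*(-377/54) = (119/162)*(-377/54) = -44863/8748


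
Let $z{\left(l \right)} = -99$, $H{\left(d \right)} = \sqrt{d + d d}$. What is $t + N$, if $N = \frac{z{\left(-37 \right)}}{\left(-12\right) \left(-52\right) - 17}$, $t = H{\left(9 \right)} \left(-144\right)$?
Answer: $- \frac{99}{607} - 432 \sqrt{10} \approx -1366.3$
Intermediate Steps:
$H{\left(d \right)} = \sqrt{d + d^{2}}$
$t = - 432 \sqrt{10}$ ($t = \sqrt{9 \left(1 + 9\right)} \left(-144\right) = \sqrt{9 \cdot 10} \left(-144\right) = \sqrt{90} \left(-144\right) = 3 \sqrt{10} \left(-144\right) = - 432 \sqrt{10} \approx -1366.1$)
$N = - \frac{99}{607}$ ($N = - \frac{99}{\left(-12\right) \left(-52\right) - 17} = - \frac{99}{624 - 17} = - \frac{99}{607} \approx -0.1631$)
$t + N = - 432 \sqrt{10} - \frac{99}{607} = - \frac{99}{607} - 432 \sqrt{10}$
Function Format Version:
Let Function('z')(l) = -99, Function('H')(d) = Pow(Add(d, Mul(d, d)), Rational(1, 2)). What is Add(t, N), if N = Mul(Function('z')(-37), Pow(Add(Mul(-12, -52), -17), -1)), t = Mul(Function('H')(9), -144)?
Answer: Add(Rational(-99, 607), Mul(-432, Pow(10, Rational(1, 2)))) ≈ -1366.3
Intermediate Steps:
Function('H')(d) = Pow(Add(d, Pow(d, 2)), Rational(1, 2))
t = Mul(-432, Pow(10, Rational(1, 2))) (t = Mul(Pow(Mul(9, Add(1, 9)), Rational(1, 2)), -144) = Mul(Pow(Mul(9, 10), Rational(1, 2)), -144) = Mul(Pow(90, Rational(1, 2)), -144) = Mul(Mul(3, Pow(10, Rational(1, 2))), -144) = Mul(-432, Pow(10, Rational(1, 2))) ≈ -1366.1)
N = Rational(-99, 607) (N = Mul(-99, Pow(Add(Mul(-12, -52), -17), -1)) = Mul(-99, Pow(Add(624, -17), -1)) = Mul(-99, Pow(607, -1)) = Mul(-99, Rational(1, 607)) = Rational(-99, 607) ≈ -0.16310)
Add(t, N) = Add(Mul(-432, Pow(10, Rational(1, 2))), Rational(-99, 607)) = Add(Rational(-99, 607), Mul(-432, Pow(10, Rational(1, 2))))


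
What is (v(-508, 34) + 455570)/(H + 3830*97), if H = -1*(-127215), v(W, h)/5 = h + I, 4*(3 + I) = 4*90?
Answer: 18247/19949 ≈ 0.91468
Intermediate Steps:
I = 87 (I = -3 + (4*90)/4 = -3 + (¼)*360 = -3 + 90 = 87)
v(W, h) = 435 + 5*h (v(W, h) = 5*(h + 87) = 5*(87 + h) = 435 + 5*h)
H = 127215
(v(-508, 34) + 455570)/(H + 3830*97) = ((435 + 5*34) + 455570)/(127215 + 3830*97) = ((435 + 170) + 455570)/(127215 + 371510) = (605 + 455570)/498725 = 456175*(1/498725) = 18247/19949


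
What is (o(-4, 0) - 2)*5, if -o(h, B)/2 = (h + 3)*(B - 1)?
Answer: -20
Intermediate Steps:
o(h, B) = -2*(-1 + B)*(3 + h) (o(h, B) = -2*(h + 3)*(B - 1) = -2*(3 + h)*(-1 + B) = -2*(-1 + B)*(3 + h))
(o(-4, 0) - 2)*5 = ((6 - 6*0 + 2*(-4) - 2*0*(-4)) - 2)*5 = ((6 + 0 - 8 + 0) - 2)*5 = (-2 - 2)*5 = -4*5 = -20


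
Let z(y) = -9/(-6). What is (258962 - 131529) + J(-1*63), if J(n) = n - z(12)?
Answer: 254737/2 ≈ 1.2737e+5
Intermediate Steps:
z(y) = 3/2 (z(y) = -9*(-⅙) = 3/2)
J(n) = -3/2 + n (J(n) = n - 1*3/2 = n - 3/2 = -3/2 + n)
(258962 - 131529) + J(-1*63) = (258962 - 131529) + (-3/2 - 1*63) = 127433 + (-3/2 - 63) = 127433 - 129/2 = 254737/2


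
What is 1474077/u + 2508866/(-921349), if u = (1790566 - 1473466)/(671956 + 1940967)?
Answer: 1182904267061753393/97386589300 ≈ 1.2146e+7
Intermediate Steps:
u = 317100/2612923 ≈ 0.12136
1474077/u + 2508866/(-921349) = 1474077/(317100/2612923) + 2508866/(-921349) = 1474077*(2612923/317100) + 2508866*(-1/921349) = 1283883232357/105700 - 2508866/921349 = 1182904267061753393/97386589300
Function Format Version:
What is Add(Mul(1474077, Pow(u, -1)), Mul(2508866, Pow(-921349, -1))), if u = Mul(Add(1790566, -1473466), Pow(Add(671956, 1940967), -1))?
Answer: Rational(1182904267061753393, 97386589300) ≈ 1.2146e+7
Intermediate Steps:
u = Rational(317100, 2612923) (u = Mul(317100, Pow(2612923, -1)) = Mul(317100, Rational(1, 2612923)) = Rational(317100, 2612923) ≈ 0.12136)
Add(Mul(1474077, Pow(u, -1)), Mul(2508866, Pow(-921349, -1))) = Add(Mul(1474077, Pow(Rational(317100, 2612923), -1)), Mul(2508866, Pow(-921349, -1))) = Add(Mul(1474077, Rational(2612923, 317100)), Mul(2508866, Rational(-1, 921349))) = Add(Rational(1283883232357, 105700), Rational(-2508866, 921349)) = Rational(1182904267061753393, 97386589300)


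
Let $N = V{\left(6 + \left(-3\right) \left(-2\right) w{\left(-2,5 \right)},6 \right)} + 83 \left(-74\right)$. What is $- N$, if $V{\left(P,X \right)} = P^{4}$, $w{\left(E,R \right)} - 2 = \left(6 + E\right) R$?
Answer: $-362667794$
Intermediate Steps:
$w{\left(E,R \right)} = 2 + R \left(6 + E\right)$ ($w{\left(E,R \right)} = 2 + \left(6 + E\right) R = 2 + R \left(6 + E\right)$)
$N = 362667794$ ($N = \left(6 + \left(-3\right) \left(-2\right) \left(2 + 6 \cdot 5 - 10\right)\right)^{4} + 83 \left(-74\right) = \left(6 + 6 \left(2 + 30 - 10\right)\right)^{4} - 6142 = \left(6 + 6 \cdot 22\right)^{4} - 6142 = \left(6 + 132\right)^{4} - 6142 = 138^{4} - 6142 = 362673936 - 6142 = 362667794$)
$- N = \left(-1\right) 362667794 = -362667794$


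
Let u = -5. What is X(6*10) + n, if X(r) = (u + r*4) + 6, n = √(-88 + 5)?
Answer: 241 + I*√83 ≈ 241.0 + 9.1104*I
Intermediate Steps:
n = I*√83 (n = √(-83) = I*√83 ≈ 9.1104*I)
X(r) = 1 + 4*r (X(r) = (-5 + r*4) + 6 = (-5 + 4*r) + 6 = 1 + 4*r)
X(6*10) + n = (1 + 4*(6*10)) + I*√83 = (1 + 4*60) + I*√83 = (1 + 240) + I*√83 = 241 + I*√83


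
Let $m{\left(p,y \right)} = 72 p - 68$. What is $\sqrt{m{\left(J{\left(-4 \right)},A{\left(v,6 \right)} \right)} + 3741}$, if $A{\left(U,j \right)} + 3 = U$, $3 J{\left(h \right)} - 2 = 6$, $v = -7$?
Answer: $\sqrt{3865} \approx 62.169$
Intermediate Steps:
$J{\left(h \right)} = \frac{8}{3}$ ($J{\left(h \right)} = \frac{2}{3} + \frac{1}{3} \cdot 6 = \frac{2}{3} + 2 = \frac{8}{3}$)
$A{\left(U,j \right)} = -3 + U$
$m{\left(p,y \right)} = -68 + 72 p$
$\sqrt{m{\left(J{\left(-4 \right)},A{\left(v,6 \right)} \right)} + 3741} = \sqrt{\left(-68 + 72 \cdot \frac{8}{3}\right) + 3741} = \sqrt{\left(-68 + 192\right) + 3741} = \sqrt{124 + 3741} = \sqrt{3865}$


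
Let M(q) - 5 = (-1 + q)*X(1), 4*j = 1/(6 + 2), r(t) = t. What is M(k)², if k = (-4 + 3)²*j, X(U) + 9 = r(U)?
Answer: 2601/16 ≈ 162.56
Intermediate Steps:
X(U) = -9 + U
j = 1/32 (j = 1/(4*(6 + 2)) = (¼)/8 = (¼)*(⅛) = 1/32 ≈ 0.031250)
k = 1/32 (k = (-4 + 3)²*(1/32) = (-1)²*(1/32) = 1*(1/32) = 1/32 ≈ 0.031250)
M(q) = 13 - 8*q (M(q) = 5 + (-1 + q)*(-9 + 1) = 5 + (-1 + q)*(-8) = 5 + (8 - 8*q) = 13 - 8*q)
M(k)² = (13 - 8*1/32)² = (13 - ¼)² = (51/4)² = 2601/16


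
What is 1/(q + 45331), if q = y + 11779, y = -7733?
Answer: 1/49377 ≈ 2.0252e-5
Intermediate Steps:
q = 4046 (q = -7733 + 11779 = 4046)
1/(q + 45331) = 1/(4046 + 45331) = 1/49377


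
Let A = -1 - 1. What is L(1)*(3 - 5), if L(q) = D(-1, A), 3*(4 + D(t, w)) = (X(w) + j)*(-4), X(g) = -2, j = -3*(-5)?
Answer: 128/3 ≈ 42.667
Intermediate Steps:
j = 15
A = -2
D(t, w) = -64/3 (D(t, w) = -4 + ((-2 + 15)*(-4))/3 = -4 + (13*(-4))/3 = -4 + (1/3)*(-52) = -4 - 52/3 = -64/3)
L(q) = -64/3
L(1)*(3 - 5) = -64*(3 - 5)/3 = -64/3*(-2) = 128/3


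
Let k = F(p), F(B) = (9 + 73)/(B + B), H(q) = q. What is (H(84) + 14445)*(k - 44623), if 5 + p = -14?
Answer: -12318819462/19 ≈ -6.4836e+8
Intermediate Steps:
p = -19 (p = -5 - 14 = -19)
F(B) = 41/B (F(B) = 82/((2*B)) = 82*(1/(2*B)) = 41/B)
k = -41/19 (k = 41/(-19) = 41*(-1/19) = -41/19 ≈ -2.1579)
(H(84) + 14445)*(k - 44623) = (84 + 14445)*(-41/19 - 44623) = 14529*(-847878/19) = -12318819462/19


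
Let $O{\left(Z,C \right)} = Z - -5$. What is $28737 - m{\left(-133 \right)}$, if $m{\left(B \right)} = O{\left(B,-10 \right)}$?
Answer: $28865$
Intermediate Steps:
$O{\left(Z,C \right)} = 5 + Z$ ($O{\left(Z,C \right)} = Z + 5 = 5 + Z$)
$m{\left(B \right)} = 5 + B$
$28737 - m{\left(-133 \right)} = 28737 - \left(5 - 133\right) = 28737 - -128 = 28737 + 128 = 28865$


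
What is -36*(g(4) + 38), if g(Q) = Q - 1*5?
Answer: -1332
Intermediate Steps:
g(Q) = -5 + Q (g(Q) = Q - 5 = -5 + Q)
-36*(g(4) + 38) = -36*((-5 + 4) + 38) = -36*(-1 + 38) = -36*37 = -1332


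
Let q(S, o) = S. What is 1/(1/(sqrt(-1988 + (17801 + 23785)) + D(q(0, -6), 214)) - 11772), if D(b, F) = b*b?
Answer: -466147656/5487490206431 - sqrt(39598)/5487490206431 ≈ -8.4947e-5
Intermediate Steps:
D(b, F) = b**2
1/(1/(sqrt(-1988 + (17801 + 23785)) + D(q(0, -6), 214)) - 11772) = 1/(1/(sqrt(-1988 + (17801 + 23785)) + 0**2) - 11772) = 1/(1/(sqrt(-1988 + 41586) + 0) - 11772) = 1/(1/(sqrt(39598) + 0) - 11772) = 1/(1/(sqrt(39598)) - 11772) = 1/(sqrt(39598)/39598 - 11772) = 1/(-11772 + sqrt(39598)/39598)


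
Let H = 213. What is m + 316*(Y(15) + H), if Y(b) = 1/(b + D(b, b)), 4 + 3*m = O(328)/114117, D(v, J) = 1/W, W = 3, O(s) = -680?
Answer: 530139865454/7874073 ≈ 67327.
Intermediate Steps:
D(v, J) = 1/3
m = -457148/342351 (m = -4/3 + (-680/114117)/3 = -4/3 + (-680*1/114117)/3 = -4/3 + (1/3)*(-680/114117) = -4/3 - 680/342351 = -457148/342351 ≈ -1.3353)
Y(b) = 1/(1/3 + b) (Y(b) = 1/(b + 1/3) = 1/(1/3 + b))
m + 316*(Y(15) + H) = -457148/342351 + 316*(3/(1 + 3*15) + 213) = -457148/342351 + 316*(3/(1 + 45) + 213) = -457148/342351 + 316*(3/46 + 213) = -457148/342351 + 316*(9801/46) = -457148/342351 + 1548558/23 = 530139865454/7874073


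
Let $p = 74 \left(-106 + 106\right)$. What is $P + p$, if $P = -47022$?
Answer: $-47022$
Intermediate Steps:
$p = 0$ ($p = 74 \cdot 0 = 0$)
$P + p = -47022 + 0 = -47022$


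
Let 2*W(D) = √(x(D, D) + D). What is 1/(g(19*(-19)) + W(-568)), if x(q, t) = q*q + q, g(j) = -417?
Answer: -417/93517 - 2*√20093/93517 ≈ -0.0074906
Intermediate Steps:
x(q, t) = q + q² (x(q, t) = q² + q = q + q²)
W(D) = √(D + D*(1 + D))/2 (W(D) = √(D*(1 + D) + D)/2 = √(D + D*(1 + D))/2)
1/(g(19*(-19)) + W(-568)) = 1/(-417 + √(-568*(2 - 568))/2) = 1/(-417 + √(-568*(-566))/2) = 1/(-417 + √321488/2) = 1/(-417 + (4*√20093)/2) = 1/(-417 + 2*√20093)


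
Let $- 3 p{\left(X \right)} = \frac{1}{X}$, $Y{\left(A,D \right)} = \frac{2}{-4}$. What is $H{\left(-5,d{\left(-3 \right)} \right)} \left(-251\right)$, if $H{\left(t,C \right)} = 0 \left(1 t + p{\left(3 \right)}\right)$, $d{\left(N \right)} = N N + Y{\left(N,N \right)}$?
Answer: $0$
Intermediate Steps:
$Y{\left(A,D \right)} = - \frac{1}{2}$ ($Y{\left(A,D \right)} = 2 \left(- \frac{1}{4}\right) = - \frac{1}{2}$)
$d{\left(N \right)} = - \frac{1}{2} + N^{2}$ ($d{\left(N \right)} = N N - \frac{1}{2} = N^{2} - \frac{1}{2} = - \frac{1}{2} + N^{2}$)
$p{\left(X \right)} = - \frac{1}{3 X}$
$H{\left(t,C \right)} = 0$ ($H{\left(t,C \right)} = 0 \left(1 t - \frac{1}{3 \cdot 3}\right) = 0 \left(t - \frac{1}{9}\right) = 0 \left(- \frac{1}{9} + t\right) = 0$)
$H{\left(-5,d{\left(-3 \right)} \right)} \left(-251\right) = 0 \left(-251\right) = 0$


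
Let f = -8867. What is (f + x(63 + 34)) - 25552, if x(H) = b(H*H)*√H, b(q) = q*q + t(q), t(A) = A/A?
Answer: -34419 + 88529282*√97 ≈ 8.7188e+8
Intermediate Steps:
t(A) = 1
b(q) = 1 + q² (b(q) = q*q + 1 = q² + 1 = 1 + q²)
x(H) = √H*(1 + H⁴) (x(H) = (1 + (H*H)²)*√H = (1 + (H²)²)*√H = (1 + H⁴)*√H = √H*(1 + H⁴))
(f + x(63 + 34)) - 25552 = (-8867 + √(63 + 34)*(1 + (63 + 34)⁴)) - 25552 = (-8867 + √97*(1 + 97⁴)) - 25552 = (-8867 + √97*(1 + 88529281)) - 25552 = (-8867 + √97*88529282) - 25552 = (-8867 + 88529282*√97) - 25552 = -34419 + 88529282*√97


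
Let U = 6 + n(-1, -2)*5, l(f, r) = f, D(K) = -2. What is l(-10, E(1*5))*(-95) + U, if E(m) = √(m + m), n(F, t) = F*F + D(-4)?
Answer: 951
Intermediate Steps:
n(F, t) = -2 + F² (n(F, t) = F*F - 2 = F² - 2 = -2 + F²)
E(m) = √2*√m (E(m) = √(2*m) = √2*√m)
U = 1 (U = 6 + (-2 + (-1)²)*5 = 6 + (-2 + 1)*5 = 6 - 1*5 = 6 - 5 = 1)
l(-10, E(1*5))*(-95) + U = -10*(-95) + 1 = 950 + 1 = 951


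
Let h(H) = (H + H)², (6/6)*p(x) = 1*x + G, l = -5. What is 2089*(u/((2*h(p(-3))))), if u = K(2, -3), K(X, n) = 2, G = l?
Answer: 2089/256 ≈ 8.1602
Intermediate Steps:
G = -5
u = 2
p(x) = -5 + x (p(x) = 1*x - 5 = x - 5 = -5 + x)
h(H) = 4*H² (h(H) = (2*H)² = 4*H²)
2089*(u/((2*h(p(-3))))) = 2089*(2/((2*(4*(-5 - 3)²)))) = 2089*(2/((2*(4*(-8)²)))) = 2089*(2/((2*(4*64)))) = 2089*(2/((2*256))) = 2089*(2/512) = 2089*(2*(1/512)) = 2089*(1/256) = 2089/256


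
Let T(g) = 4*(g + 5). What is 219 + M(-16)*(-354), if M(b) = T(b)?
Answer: 15795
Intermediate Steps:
T(g) = 20 + 4*g (T(g) = 4*(5 + g) = 20 + 4*g)
M(b) = 20 + 4*b
219 + M(-16)*(-354) = 219 + (20 + 4*(-16))*(-354) = 219 + (20 - 64)*(-354) = 219 - 44*(-354) = 219 + 15576 = 15795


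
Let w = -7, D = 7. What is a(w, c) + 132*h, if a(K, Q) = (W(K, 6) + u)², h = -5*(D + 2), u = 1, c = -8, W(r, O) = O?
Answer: -5891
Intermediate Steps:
h = -45 (h = -5*(7 + 2) = -5*9 = -45)
a(K, Q) = 49 (a(K, Q) = (6 + 1)² = 7² = 49)
a(w, c) + 132*h = 49 + 132*(-45) = 49 - 5940 = -5891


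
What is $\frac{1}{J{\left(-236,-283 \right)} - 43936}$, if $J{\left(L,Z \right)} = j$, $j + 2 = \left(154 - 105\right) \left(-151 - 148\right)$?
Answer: $- \frac{1}{58589} \approx -1.7068 \cdot 10^{-5}$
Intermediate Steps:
$j = -14653$ ($j = -2 + \left(154 - 105\right) \left(-151 - 148\right) = -2 + 49 \left(-299\right) = -2 - 14651 = -14653$)
$J{\left(L,Z \right)} = -14653$
$\frac{1}{J{\left(-236,-283 \right)} - 43936} = \frac{1}{-14653 - 43936} = \frac{1}{-58589} = - \frac{1}{58589}$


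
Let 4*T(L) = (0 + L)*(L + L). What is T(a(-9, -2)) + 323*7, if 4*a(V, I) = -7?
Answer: 72401/32 ≈ 2262.5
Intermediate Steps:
a(V, I) = -7/4 (a(V, I) = (¼)*(-7) = -7/4)
T(L) = L²/2 (T(L) = ((0 + L)*(L + L))/4 = (L*(2*L))/4 = (2*L²)/4 = L²/2)
T(a(-9, -2)) + 323*7 = (-7/4)²/2 + 323*7 = (½)*(49/16) + 2261 = 49/32 + 2261 = 72401/32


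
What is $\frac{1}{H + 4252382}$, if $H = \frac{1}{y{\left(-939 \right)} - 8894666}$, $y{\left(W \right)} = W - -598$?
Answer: $\frac{8895007}{37824967656673} \approx 2.3516 \cdot 10^{-7}$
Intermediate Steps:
$y{\left(W \right)} = 598 + W$ ($y{\left(W \right)} = W + 598 = 598 + W$)
$H = - \frac{1}{8895007}$ ($H = \frac{1}{\left(598 - 939\right) - 8894666} = \frac{1}{-341 - 8894666} = \frac{1}{-8895007} = - \frac{1}{8895007} \approx -1.1242 \cdot 10^{-7}$)
$\frac{1}{H + 4252382} = \frac{1}{- \frac{1}{8895007} + 4252382} = \frac{1}{\frac{37824967656673}{8895007}} = \frac{8895007}{37824967656673}$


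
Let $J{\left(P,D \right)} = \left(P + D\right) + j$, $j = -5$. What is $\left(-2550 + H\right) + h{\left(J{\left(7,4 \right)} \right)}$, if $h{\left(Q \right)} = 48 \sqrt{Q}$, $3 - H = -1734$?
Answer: $-813 + 48 \sqrt{6} \approx -695.42$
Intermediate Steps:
$H = 1737$ ($H = 3 - -1734 = 3 + 1734 = 1737$)
$J{\left(P,D \right)} = -5 + D + P$ ($J{\left(P,D \right)} = \left(P + D\right) - 5 = \left(D + P\right) - 5 = -5 + D + P$)
$\left(-2550 + H\right) + h{\left(J{\left(7,4 \right)} \right)} = \left(-2550 + 1737\right) + 48 \sqrt{-5 + 4 + 7} = -813 + 48 \sqrt{6}$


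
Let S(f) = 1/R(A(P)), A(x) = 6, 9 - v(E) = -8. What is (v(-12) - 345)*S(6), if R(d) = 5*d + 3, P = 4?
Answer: -328/33 ≈ -9.9394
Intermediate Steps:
v(E) = 17 (v(E) = 9 - 1*(-8) = 9 + 8 = 17)
R(d) = 3 + 5*d
S(f) = 1/33 (S(f) = 1/(3 + 5*6) = 1/(3 + 30) = 1/33)
(v(-12) - 345)*S(6) = (17 - 345)*(1/33) = -328*1/33 = -328/33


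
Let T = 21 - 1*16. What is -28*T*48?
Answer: -6720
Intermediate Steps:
T = 5 (T = 21 - 16 = 5)
-28*T*48 = -28*5*48 = -140*48 = -6720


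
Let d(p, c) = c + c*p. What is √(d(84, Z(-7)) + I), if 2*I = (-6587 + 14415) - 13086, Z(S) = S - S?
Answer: I*√2629 ≈ 51.274*I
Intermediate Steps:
Z(S) = 0
I = -2629 (I = ((-6587 + 14415) - 13086)/2 = (7828 - 13086)/2 = (½)*(-5258) = -2629)
√(d(84, Z(-7)) + I) = √(0*(1 + 84) - 2629) = √(0*85 - 2629) = √(0 - 2629) = √(-2629) = I*√2629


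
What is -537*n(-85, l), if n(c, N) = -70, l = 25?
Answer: 37590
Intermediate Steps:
-537*n(-85, l) = -537*(-70) = 37590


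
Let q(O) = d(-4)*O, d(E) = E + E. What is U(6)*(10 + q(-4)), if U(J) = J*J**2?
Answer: 9072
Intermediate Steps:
d(E) = 2*E
q(O) = -8*O (q(O) = (2*(-4))*O = -8*O)
U(J) = J**3
U(6)*(10 + q(-4)) = 6**3*(10 - 8*(-4)) = 216*(10 + 32) = 216*42 = 9072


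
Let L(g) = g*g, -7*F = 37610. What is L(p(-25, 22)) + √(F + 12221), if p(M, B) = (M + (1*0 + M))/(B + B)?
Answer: 625/484 + 29*√399/7 ≈ 84.045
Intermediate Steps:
p(M, B) = M/B (p(M, B) = (M + (0 + M))/((2*B)) = (M + M)*(1/(2*B)) = (2*M)*(1/(2*B)) = M/B)
F = -37610/7 (F = -⅐*37610 = -37610/7 ≈ -5372.9)
L(g) = g²
L(p(-25, 22)) + √(F + 12221) = (-25/22)² + √(-37610/7 + 12221) = (-25*1/22)² + √(47937/7) = (-25/22)² + 29*√399/7 = 625/484 + 29*√399/7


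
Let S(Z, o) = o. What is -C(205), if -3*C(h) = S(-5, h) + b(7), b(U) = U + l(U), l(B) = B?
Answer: 73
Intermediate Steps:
b(U) = 2*U (b(U) = U + U = 2*U)
C(h) = -14/3 - h/3 (C(h) = -(h + 2*7)/3 = -(h + 14)/3 = -(14 + h)/3 = -14/3 - h/3)
-C(205) = -(-14/3 - ⅓*205) = -(-14/3 - 205/3) = -1*(-73) = 73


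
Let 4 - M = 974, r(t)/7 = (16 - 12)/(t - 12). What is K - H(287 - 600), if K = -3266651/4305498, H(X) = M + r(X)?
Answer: 1356367136869/1399286850 ≈ 969.33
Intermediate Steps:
r(t) = 28/(-12 + t) (r(t) = 7*((16 - 12)/(t - 12)) = 7*(4/(-12 + t)) = 28/(-12 + t))
M = -970 (M = 4 - 1*974 = 4 - 974 = -970)
H(X) = -970 + 28/(-12 + X)
K = -3266651/4305498 (K = -3266651*1/4305498 = -3266651/4305498 ≈ -0.75872)
K - H(287 - 600) = -3266651/4305498 - 2*(5834 - 485*(287 - 600))/(-12 + (287 - 600)) = -3266651/4305498 - 2*(5834 - 485*(-313))/(-12 - 313) = -3266651/4305498 - 2*(5834 + 151805)/(-325) = -3266651/4305498 - 2*(-1)*157639/325 = -3266651/4305498 - 1*(-315278/325) = -3266651/4305498 + 315278/325 = 1356367136869/1399286850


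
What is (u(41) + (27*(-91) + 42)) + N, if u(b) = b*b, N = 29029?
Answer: 28295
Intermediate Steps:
u(b) = b**2
(u(41) + (27*(-91) + 42)) + N = (41**2 + (27*(-91) + 42)) + 29029 = (1681 + (-2457 + 42)) + 29029 = (1681 - 2415) + 29029 = -734 + 29029 = 28295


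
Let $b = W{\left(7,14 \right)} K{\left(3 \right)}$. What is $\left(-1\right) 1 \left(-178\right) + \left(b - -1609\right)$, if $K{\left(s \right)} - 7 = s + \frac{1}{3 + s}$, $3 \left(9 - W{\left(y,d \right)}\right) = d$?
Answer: $\frac{32959}{18} \approx 1831.1$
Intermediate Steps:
$W{\left(y,d \right)} = 9 - \frac{d}{3}$
$K{\left(s \right)} = 7 + s + \frac{1}{3 + s}$ ($K{\left(s \right)} = 7 + \left(s + \frac{1}{3 + s}\right) = 7 + s + \frac{1}{3 + s}$)
$b = \frac{793}{18}$ ($b = \left(9 - \frac{14}{3}\right) \frac{22 + 3^{2} + 10 \cdot 3}{3 + 3} = \left(9 - \frac{14}{3}\right) \frac{22 + 9 + 30}{6} = \frac{13 \cdot \frac{1}{6} \cdot 61}{3} = \frac{13}{3} \cdot \frac{61}{6} = \frac{793}{18} \approx 44.056$)
$\left(-1\right) 1 \left(-178\right) + \left(b - -1609\right) = \left(-1\right) 1 \left(-178\right) + \left(\frac{793}{18} - -1609\right) = \left(-1\right) \left(-178\right) + \left(\frac{793}{18} + 1609\right) = 178 + \frac{29755}{18} = \frac{32959}{18}$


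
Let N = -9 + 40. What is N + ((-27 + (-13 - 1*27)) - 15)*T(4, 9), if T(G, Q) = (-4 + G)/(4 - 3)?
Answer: 31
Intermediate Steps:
T(G, Q) = -4 + G (T(G, Q) = (-4 + G)/1 = (-4 + G)*1 = -4 + G)
N = 31
N + ((-27 + (-13 - 1*27)) - 15)*T(4, 9) = 31 + ((-27 + (-13 - 1*27)) - 15)*(-4 + 4) = 31 + ((-27 + (-13 - 27)) - 15)*0 = 31 + ((-27 - 40) - 15)*0 = 31 + (-67 - 15)*0 = 31 - 82*0 = 31 + 0 = 31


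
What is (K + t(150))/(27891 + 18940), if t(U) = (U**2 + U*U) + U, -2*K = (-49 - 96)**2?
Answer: 69275/93662 ≈ 0.73963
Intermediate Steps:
K = -21025/2 (K = -(-49 - 96)**2/2 = -1/2*(-145)**2 = -1/2*21025 = -21025/2 ≈ -10513.)
t(U) = U + 2*U**2 (t(U) = (U**2 + U**2) + U = 2*U**2 + U = U + 2*U**2)
(K + t(150))/(27891 + 18940) = (-21025/2 + 150*(1 + 2*150))/(27891 + 18940) = (-21025/2 + 150*(1 + 300))/46831 = (-21025/2 + 150*301)*(1/46831) = (-21025/2 + 45150)*(1/46831) = (69275/2)*(1/46831) = 69275/93662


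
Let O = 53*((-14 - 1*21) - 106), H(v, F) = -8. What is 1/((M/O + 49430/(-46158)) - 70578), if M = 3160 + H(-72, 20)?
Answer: -19163263/1352533380481 ≈ -1.4168e-5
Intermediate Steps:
M = 3152 (M = 3160 - 8 = 3152)
O = -7473 (O = 53*((-14 - 21) - 106) = 53*(-35 - 106) = 53*(-141) = -7473)
1/((M/O + 49430/(-46158)) - 70578) = 1/((3152/(-7473) + 49430/(-46158)) - 70578) = 1/((3152*(-1/7473) + 49430*(-1/46158)) - 70578) = 1/((-3152/7473 - 24715/23079) - 70578) = 1/(-28604467/19163263 - 70578) = 1/(-1352533380481/19163263) = -19163263/1352533380481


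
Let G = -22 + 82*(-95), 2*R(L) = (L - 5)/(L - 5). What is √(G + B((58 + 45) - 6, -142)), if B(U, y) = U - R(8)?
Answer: I*√30862/2 ≈ 87.838*I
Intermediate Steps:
R(L) = ½ (R(L) = ((L - 5)/(L - 5))/2 = ((-5 + L)/(-5 + L))/2 = (½)*1 = ½)
B(U, y) = -½ + U (B(U, y) = U - 1*½ = U - ½ = -½ + U)
G = -7812 (G = -22 - 7790 = -7812)
√(G + B((58 + 45) - 6, -142)) = √(-7812 + (-½ + ((58 + 45) - 6))) = √(-7812 + (-½ + (103 - 6))) = √(-7812 + (-½ + 97)) = √(-7812 + 193/2) = √(-15431/2) = I*√30862/2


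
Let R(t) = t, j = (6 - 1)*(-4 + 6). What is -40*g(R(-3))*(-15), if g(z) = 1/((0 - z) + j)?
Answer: 600/13 ≈ 46.154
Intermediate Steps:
j = 10 (j = 5*2 = 10)
g(z) = 1/(10 - z) (g(z) = 1/((0 - z) + 10) = 1/(-z + 10) = 1/(10 - z))
-40*g(R(-3))*(-15) = -(-40)/(-10 - 3)*(-15) = -(-40)/(-13)*(-15) = -(-40)*(-1)/13*(-15) = -40*1/13*(-15) = -40/13*(-15) = 600/13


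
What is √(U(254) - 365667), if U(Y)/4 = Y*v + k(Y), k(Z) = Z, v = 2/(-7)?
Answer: I*√17882123/7 ≈ 604.1*I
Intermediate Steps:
v = -2/7 (v = 2*(-⅐) = -2/7 ≈ -0.28571)
U(Y) = 20*Y/7 (U(Y) = 4*(Y*(-2/7) + Y) = 4*(-2*Y/7 + Y) = 4*(5*Y/7) = 20*Y/7)
√(U(254) - 365667) = √((20/7)*254 - 365667) = √(5080/7 - 365667) = √(-2554589/7) = I*√17882123/7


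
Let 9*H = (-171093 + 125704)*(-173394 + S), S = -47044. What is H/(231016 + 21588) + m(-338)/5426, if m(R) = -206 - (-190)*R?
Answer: 13535789911249/3083915934 ≈ 4389.2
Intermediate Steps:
m(R) = -206 + 190*R
H = 10005460382/9 (H = ((-171093 + 125704)*(-173394 - 47044))/9 = (-45389*(-220438))/9 = (1/9)*10005460382 = 10005460382/9 ≈ 1.1117e+9)
H/(231016 + 21588) + m(-338)/5426 = 10005460382/(9*(231016 + 21588)) + (-206 + 190*(-338))/5426 = (10005460382/9)/252604 + (-206 - 64220)*(1/5426) = (10005460382/9)*(1/252604) - 64426*1/5426 = 5002730191/1136718 - 32213/2713 = 13535789911249/3083915934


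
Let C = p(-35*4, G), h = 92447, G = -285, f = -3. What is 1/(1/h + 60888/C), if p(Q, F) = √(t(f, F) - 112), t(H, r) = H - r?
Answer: -7857995/15842330420534069963 + 260188057097196*√170/15842330420534069963 ≈ 0.00021414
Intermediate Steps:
p(Q, F) = √(-115 - F) (p(Q, F) = √((-3 - F) - 112) = √(-115 - F))
C = √170 (C = √(-115 - 1*(-285)) = √(-115 + 285) = √170 ≈ 13.038)
1/(1/h + 60888/C) = 1/(1/92447 + 60888/(√170)) = 1/(1/92447 + 60888*(√170/170)) = 1/(1/92447 + 30444*√170/85)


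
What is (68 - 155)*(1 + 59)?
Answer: -5220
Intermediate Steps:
(68 - 155)*(1 + 59) = -87*60 = -5220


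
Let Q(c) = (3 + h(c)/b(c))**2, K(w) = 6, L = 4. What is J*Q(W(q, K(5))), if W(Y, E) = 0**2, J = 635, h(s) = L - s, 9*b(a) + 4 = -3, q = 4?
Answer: 142875/49 ≈ 2915.8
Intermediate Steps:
b(a) = -7/9 (b(a) = -4/9 + (1/9)*(-3) = -4/9 - 1/3 = -7/9)
h(s) = 4 - s
W(Y, E) = 0
Q(c) = (-15/7 + 9*c/7)**2 (Q(c) = (3 + (4 - c)/(-7/9))**2 = (3 + (4 - c)*(-9/7))**2 = (3 + (-36/7 + 9*c/7))**2 = (-15/7 + 9*c/7)**2)
J*Q(W(q, K(5))) = 635*(9*(-5 + 3*0)**2/49) = 635*(9*(-5 + 0)**2/49) = 635*((9/49)*(-5)**2) = 635*((9/49)*25) = 635*(225/49) = 142875/49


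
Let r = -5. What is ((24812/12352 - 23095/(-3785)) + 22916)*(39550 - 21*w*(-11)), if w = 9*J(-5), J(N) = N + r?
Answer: 125663314550655/292202 ≈ 4.3006e+8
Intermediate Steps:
J(N) = -5 + N (J(N) = N - 5 = -5 + N)
w = -90 (w = 9*(-5 - 5) = 9*(-10) = -90)
((24812/12352 - 23095/(-3785)) + 22916)*(39550 - 21*w*(-11)) = ((24812/12352 - 23095/(-3785)) + 22916)*(39550 - 21*(-90)*(-11)) = ((24812*(1/12352) - 23095*(-1/3785)) + 22916)*(39550 + 1890*(-11)) = ((6203/3088 + 4619/757) + 22916)*(39550 - 20790) = (18959143/2337616 + 22916)*18760 = (53587767399/2337616)*18760 = 125663314550655/292202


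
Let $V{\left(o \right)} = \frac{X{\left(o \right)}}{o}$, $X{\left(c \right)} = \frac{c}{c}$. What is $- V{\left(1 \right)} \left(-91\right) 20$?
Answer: $1820$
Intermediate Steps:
$X{\left(c \right)} = 1$
$V{\left(o \right)} = \frac{1}{o}$ ($V{\left(o \right)} = 1 \frac{1}{o} = \frac{1}{o}$)
$- V{\left(1 \right)} \left(-91\right) 20 = - 1^{-1} \left(-91\right) 20 = - 1 \left(-91\right) 20 = - \left(-91\right) 20 = \left(-1\right) \left(-1820\right) = 1820$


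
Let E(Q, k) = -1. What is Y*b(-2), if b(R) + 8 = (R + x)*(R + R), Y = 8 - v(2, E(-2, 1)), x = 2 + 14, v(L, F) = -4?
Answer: -768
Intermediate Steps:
x = 16
Y = 12 (Y = 8 - 1*(-4) = 8 + 4 = 12)
b(R) = -8 + 2*R*(16 + R) (b(R) = -8 + (R + 16)*(R + R) = -8 + (16 + R)*(2*R) = -8 + 2*R*(16 + R))
Y*b(-2) = 12*(-8 + 2*(-2)² + 32*(-2)) = 12*(-8 + 2*4 - 64) = 12*(-8 + 8 - 64) = 12*(-64) = -768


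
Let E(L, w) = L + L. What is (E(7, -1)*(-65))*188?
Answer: -171080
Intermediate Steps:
E(L, w) = 2*L
(E(7, -1)*(-65))*188 = ((2*7)*(-65))*188 = (14*(-65))*188 = -910*188 = -171080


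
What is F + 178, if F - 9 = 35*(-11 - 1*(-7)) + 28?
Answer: 75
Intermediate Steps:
F = -103 (F = 9 + (35*(-11 - 1*(-7)) + 28) = 9 + (35*(-11 + 7) + 28) = 9 + (35*(-4) + 28) = 9 + (-140 + 28) = 9 - 112 = -103)
F + 178 = -103 + 178 = 75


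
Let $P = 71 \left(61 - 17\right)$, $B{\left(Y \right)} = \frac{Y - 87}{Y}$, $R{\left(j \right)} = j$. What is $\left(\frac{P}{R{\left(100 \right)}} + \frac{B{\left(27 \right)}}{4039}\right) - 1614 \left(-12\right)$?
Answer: $\frac{17629543831}{908775} \approx 19399.0$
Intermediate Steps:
$B{\left(Y \right)} = \frac{-87 + Y}{Y}$
$P = 3124$ ($P = 71 \cdot 44 = 3124$)
$\left(\frac{P}{R{\left(100 \right)}} + \frac{B{\left(27 \right)}}{4039}\right) - 1614 \left(-12\right) = \left(\frac{3124}{100} + \frac{\frac{1}{27} \left(-87 + 27\right)}{4039}\right) - 1614 \left(-12\right) = \left(3124 \cdot \frac{1}{100} + \frac{1}{27} \left(-60\right) \frac{1}{4039}\right) - -19368 = \left(\frac{781}{25} - \frac{20}{36351}\right) + 19368 = \frac{28389631}{908775} + 19368 = \frac{17629543831}{908775}$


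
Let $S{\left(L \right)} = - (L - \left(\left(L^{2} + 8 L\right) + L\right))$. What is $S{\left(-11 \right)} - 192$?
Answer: $-159$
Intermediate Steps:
$S{\left(L \right)} = L^{2} + 8 L$ ($S{\left(L \right)} = - (L - \left(L^{2} + 9 L\right)) = - (- L^{2} - 8 L) = L^{2} + 8 L$)
$S{\left(-11 \right)} - 192 = - 11 \left(8 - 11\right) - 192 = \left(-11\right) \left(-3\right) - 192 = 33 - 192 = -159$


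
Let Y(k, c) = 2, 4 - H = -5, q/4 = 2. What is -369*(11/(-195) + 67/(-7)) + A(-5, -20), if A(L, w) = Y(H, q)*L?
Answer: 1611916/455 ≈ 3542.7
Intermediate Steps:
q = 8 (q = 4*2 = 8)
H = 9 (H = 4 - 1*(-5) = 4 + 5 = 9)
A(L, w) = 2*L
-369*(11/(-195) + 67/(-7)) + A(-5, -20) = -369*(11/(-195) + 67/(-7)) + 2*(-5) = -369*(11*(-1/195) + 67*(-⅐)) - 10 = -369*(-11/195 - 67/7) - 10 = -369*(-13142/1365) - 10 = 1616466/455 - 10 = 1611916/455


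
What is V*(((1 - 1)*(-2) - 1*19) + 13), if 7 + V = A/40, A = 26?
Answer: 381/10 ≈ 38.100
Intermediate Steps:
V = -127/20 (V = -7 + 26/40 = -7 + 26*(1/40) = -7 + 13/20 = -127/20 ≈ -6.3500)
V*(((1 - 1)*(-2) - 1*19) + 13) = -127*(((1 - 1)*(-2) - 1*19) + 13)/20 = -127*((0*(-2) - 19) + 13)/20 = -127*((0 - 19) + 13)/20 = -127*(-19 + 13)/20 = -127/20*(-6) = 381/10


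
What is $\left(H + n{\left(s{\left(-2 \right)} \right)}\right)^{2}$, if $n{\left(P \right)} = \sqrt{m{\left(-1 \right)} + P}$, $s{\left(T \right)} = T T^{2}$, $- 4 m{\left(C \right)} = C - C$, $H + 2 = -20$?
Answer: $476 - 88 i \sqrt{2} \approx 476.0 - 124.45 i$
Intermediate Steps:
$H = -22$ ($H = -2 - 20 = -22$)
$m{\left(C \right)} = 0$ ($m{\left(C \right)} = - \frac{C - C}{4} = \left(- \frac{1}{4}\right) 0 = 0$)
$s{\left(T \right)} = T^{3}$
$n{\left(P \right)} = \sqrt{P}$ ($n{\left(P \right)} = \sqrt{0 + P} = \sqrt{P}$)
$\left(H + n{\left(s{\left(-2 \right)} \right)}\right)^{2} = \left(-22 + \sqrt{\left(-2\right)^{3}}\right)^{2} = \left(-22 + \sqrt{-8}\right)^{2} = \left(-22 + 2 i \sqrt{2}\right)^{2}$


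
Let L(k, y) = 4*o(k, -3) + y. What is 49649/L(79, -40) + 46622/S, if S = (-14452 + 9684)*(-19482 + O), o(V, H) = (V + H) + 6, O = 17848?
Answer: 1511032879/8764776 ≈ 172.40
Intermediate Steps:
o(V, H) = 6 + H + V (o(V, H) = (H + V) + 6 = 6 + H + V)
L(k, y) = 12 + y + 4*k (L(k, y) = 4*(6 - 3 + k) + y = 4*(3 + k) + y = (12 + 4*k) + y = 12 + y + 4*k)
S = 7790912 (S = (-14452 + 9684)*(-19482 + 17848) = -4768*(-1634) = 7790912)
49649/L(79, -40) + 46622/S = 49649/(12 - 40 + 4*79) + 46622/7790912 = 49649/(12 - 40 + 316) + 46622*(1/7790912) = 49649/288 + 23311/3895456 = 1511032879/8764776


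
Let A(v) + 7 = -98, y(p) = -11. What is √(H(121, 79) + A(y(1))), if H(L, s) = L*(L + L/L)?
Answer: √14657 ≈ 121.07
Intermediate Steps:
H(L, s) = L*(1 + L) (H(L, s) = L*(L + 1) = L*(1 + L))
A(v) = -105 (A(v) = -7 - 98 = -105)
√(H(121, 79) + A(y(1))) = √(121*(1 + 121) - 105) = √(121*122 - 105) = √(14762 - 105) = √14657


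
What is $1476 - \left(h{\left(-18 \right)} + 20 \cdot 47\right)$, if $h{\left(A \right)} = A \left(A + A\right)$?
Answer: $-112$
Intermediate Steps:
$h{\left(A \right)} = 2 A^{2}$ ($h{\left(A \right)} = A 2 A = 2 A^{2}$)
$1476 - \left(h{\left(-18 \right)} + 20 \cdot 47\right) = 1476 - \left(2 \left(-18\right)^{2} + 20 \cdot 47\right) = 1476 - \left(2 \cdot 324 + 940\right) = 1476 - \left(648 + 940\right) = 1476 - 1588 = -112$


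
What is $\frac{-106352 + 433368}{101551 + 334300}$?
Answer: $\frac{327016}{435851} \approx 0.75029$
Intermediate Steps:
$\frac{-106352 + 433368}{101551 + 334300} = \frac{327016}{435851}$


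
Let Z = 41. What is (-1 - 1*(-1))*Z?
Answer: 0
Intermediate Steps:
(-1 - 1*(-1))*Z = (-1 - 1*(-1))*41 = (-1 + 1)*41 = 0*41 = 0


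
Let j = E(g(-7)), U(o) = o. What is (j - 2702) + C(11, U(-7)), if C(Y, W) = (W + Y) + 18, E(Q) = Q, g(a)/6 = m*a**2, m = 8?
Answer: -328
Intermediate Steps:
g(a) = 48*a**2 (g(a) = 6*(8*a**2) = 48*a**2)
C(Y, W) = 18 + W + Y
j = 2352 (j = 48*(-7)**2 = 48*49 = 2352)
(j - 2702) + C(11, U(-7)) = (2352 - 2702) + (18 - 7 + 11) = -350 + 22 = -328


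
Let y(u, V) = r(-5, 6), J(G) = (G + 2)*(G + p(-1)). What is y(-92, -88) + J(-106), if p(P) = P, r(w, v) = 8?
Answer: 11136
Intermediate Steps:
J(G) = (-1 + G)*(2 + G) (J(G) = (G + 2)*(G - 1) = (2 + G)*(-1 + G) = (-1 + G)*(2 + G))
y(u, V) = 8
y(-92, -88) + J(-106) = 8 + (-2 - 106 + (-106)**2) = 8 + (-2 - 106 + 11236) = 8 + 11128 = 11136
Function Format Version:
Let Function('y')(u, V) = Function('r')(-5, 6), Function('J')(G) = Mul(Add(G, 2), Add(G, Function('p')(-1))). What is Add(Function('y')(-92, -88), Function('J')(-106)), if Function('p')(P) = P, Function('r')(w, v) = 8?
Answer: 11136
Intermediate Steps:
Function('J')(G) = Mul(Add(-1, G), Add(2, G)) (Function('J')(G) = Mul(Add(G, 2), Add(G, -1)) = Mul(Add(2, G), Add(-1, G)) = Mul(Add(-1, G), Add(2, G)))
Function('y')(u, V) = 8
Add(Function('y')(-92, -88), Function('J')(-106)) = Add(8, Add(-2, -106, Pow(-106, 2))) = Add(8, Add(-2, -106, 11236)) = Add(8, 11128) = 11136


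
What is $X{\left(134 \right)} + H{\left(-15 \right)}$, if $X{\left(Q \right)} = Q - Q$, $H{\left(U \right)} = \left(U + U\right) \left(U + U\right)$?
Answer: $900$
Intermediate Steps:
$H{\left(U \right)} = 4 U^{2}$ ($H{\left(U \right)} = 2 U 2 U = 4 U^{2}$)
$X{\left(Q \right)} = 0$
$X{\left(134 \right)} + H{\left(-15 \right)} = 0 + 4 \left(-15\right)^{2} = 0 + 4 \cdot 225 = 0 + 900 = 900$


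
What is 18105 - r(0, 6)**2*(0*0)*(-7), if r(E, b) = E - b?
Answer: 18105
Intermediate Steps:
18105 - r(0, 6)**2*(0*0)*(-7) = 18105 - (0 - 1*6)**2*(0*0)*(-7) = 18105 - (0 - 6)**2*0*(-7) = 18105 - (-6)**2*0 = 18105 - 36*0 = 18105 - 1*0 = 18105 + 0 = 18105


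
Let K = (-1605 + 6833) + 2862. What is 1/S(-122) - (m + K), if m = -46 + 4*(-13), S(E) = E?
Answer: -975025/122 ≈ -7992.0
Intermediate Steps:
K = 8090 (K = 5228 + 2862 = 8090)
m = -98 (m = -46 - 52 = -98)
1/S(-122) - (m + K) = 1/(-122) - (-98 + 8090) = -1/122 - 1*7992 = -1/122 - 7992 = -975025/122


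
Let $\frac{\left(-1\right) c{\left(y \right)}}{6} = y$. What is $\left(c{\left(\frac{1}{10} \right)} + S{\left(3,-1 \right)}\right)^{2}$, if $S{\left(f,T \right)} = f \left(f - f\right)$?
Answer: $\frac{9}{25} \approx 0.36$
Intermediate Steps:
$c{\left(y \right)} = - 6 y$
$S{\left(f,T \right)} = 0$ ($S{\left(f,T \right)} = f 0 = 0$)
$\left(c{\left(\frac{1}{10} \right)} + S{\left(3,-1 \right)}\right)^{2} = \left(- \frac{6}{10} + 0\right)^{2} = \left(\left(-6\right) \frac{1}{10} + 0\right)^{2} = \left(- \frac{3}{5} + 0\right)^{2} = \left(- \frac{3}{5}\right)^{2} = \frac{9}{25}$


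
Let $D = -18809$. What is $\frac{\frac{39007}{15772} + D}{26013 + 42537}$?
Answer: $- \frac{296616541}{1081170600} \approx -0.27435$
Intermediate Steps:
$\frac{\frac{39007}{15772} + D}{26013 + 42537} = \frac{\frac{39007}{15772} - 18809}{26013 + 42537} = \frac{39007 \cdot \frac{1}{15772} - 18809}{68550} = \left(\frac{39007}{15772} - 18809\right) \frac{1}{68550} = \left(- \frac{296616541}{15772}\right) \frac{1}{68550} = - \frac{296616541}{1081170600}$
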